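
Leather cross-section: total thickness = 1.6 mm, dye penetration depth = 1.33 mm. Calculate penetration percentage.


Penetration% = 1.33 / 1.6 x 100
Penetration = 83.1%


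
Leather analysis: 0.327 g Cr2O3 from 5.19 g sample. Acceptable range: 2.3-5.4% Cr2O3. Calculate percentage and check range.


Cr2O3 = 6.30%
Within range: No

Cr2O3% = 0.327 / 5.19 x 100 = 6.30%
Acceptable range: 2.3 to 5.4%
Within range: No


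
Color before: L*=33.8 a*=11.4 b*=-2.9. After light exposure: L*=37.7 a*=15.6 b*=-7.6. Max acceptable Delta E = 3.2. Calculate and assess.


dL = 3.9, da = 4.2, db = -4.7
dE = sqrt((3.9)^2 + (4.2)^2 + (-4.7)^2) = 7.41
Max = 3.2
Passes: No


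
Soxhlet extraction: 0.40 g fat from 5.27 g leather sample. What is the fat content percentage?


Fat content = 0.40 / 5.27 x 100
Fat = 7.6%


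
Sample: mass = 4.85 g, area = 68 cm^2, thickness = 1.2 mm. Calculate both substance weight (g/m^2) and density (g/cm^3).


Substance weight = 713.2 g/m^2
Density = 0.594 g/cm^3


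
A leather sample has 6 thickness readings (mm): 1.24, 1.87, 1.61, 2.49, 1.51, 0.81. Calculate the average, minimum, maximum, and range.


Sum = 9.53
Average = 9.53 / 6 = 1.59 mm
Minimum = 0.81 mm
Maximum = 2.49 mm
Range = 2.49 - 0.81 = 1.68 mm


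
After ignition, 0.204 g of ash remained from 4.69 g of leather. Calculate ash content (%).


4.35%


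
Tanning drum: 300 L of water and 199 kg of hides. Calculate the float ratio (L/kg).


Float ratio = water / hide weight
Ratio = 300 / 199 = 1.5


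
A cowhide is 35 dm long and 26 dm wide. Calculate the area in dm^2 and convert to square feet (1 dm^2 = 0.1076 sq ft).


910 dm^2
97.92 sq ft

Area = 35 x 26 = 910 dm^2
Conversion: 910 x 0.1076 = 97.92 sq ft


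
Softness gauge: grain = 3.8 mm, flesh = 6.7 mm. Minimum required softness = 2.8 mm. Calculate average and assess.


Average softness = 5.25 mm
Meets requirement: Yes

Average = (3.8 + 6.7) / 2 = 5.25 mm
Minimum = 2.8 mm
Meets requirement: Yes


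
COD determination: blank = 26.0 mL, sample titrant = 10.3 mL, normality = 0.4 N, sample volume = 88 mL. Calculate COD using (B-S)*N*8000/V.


COD = (26.0 - 10.3) x 0.4 x 8000 / 88
COD = 15.7 x 0.4 x 8000 / 88
COD = 570.9 mg/L


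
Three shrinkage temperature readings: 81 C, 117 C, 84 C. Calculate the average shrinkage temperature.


94.0 C


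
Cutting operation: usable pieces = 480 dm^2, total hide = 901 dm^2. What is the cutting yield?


Yield = usable / total x 100
Yield = 480 / 901 x 100 = 53.3%


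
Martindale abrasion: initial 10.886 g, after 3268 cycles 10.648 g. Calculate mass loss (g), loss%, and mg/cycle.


Loss = 10.886 - 10.648 = 0.238 g
Loss% = 0.238 / 10.886 x 100 = 2.19%
Rate = 0.238 / 3268 x 1000 = 0.073 mg/cycle


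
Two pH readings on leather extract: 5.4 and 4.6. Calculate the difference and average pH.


Difference = |5.4 - 4.6| = 0.8
Average = (5.4 + 4.6) / 2 = 5.00


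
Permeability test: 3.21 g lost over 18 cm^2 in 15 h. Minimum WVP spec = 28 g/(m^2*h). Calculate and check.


WVP = 118.89 g/(m^2*h)
Meets specification: Yes

WVP = 3.21 / (18 x 15) x 10000 = 118.89 g/(m^2*h)
Minimum: 28 g/(m^2*h)
Meets spec: Yes


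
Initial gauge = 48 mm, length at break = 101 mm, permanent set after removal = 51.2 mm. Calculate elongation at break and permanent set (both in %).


Elongation at break = (101 - 48) / 48 x 100 = 110.4%
Permanent set = (51.2 - 48) / 48 x 100 = 6.7%


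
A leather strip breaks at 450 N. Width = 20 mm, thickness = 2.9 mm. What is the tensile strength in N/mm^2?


Cross-sectional area = 20 x 2.9 = 58.0 mm^2
Tensile strength = 450 / 58.0 = 7.76 N/mm^2


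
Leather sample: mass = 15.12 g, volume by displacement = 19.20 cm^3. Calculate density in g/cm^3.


Density = mass / volume
Density = 15.12 / 19.20 = 0.788 g/cm^3


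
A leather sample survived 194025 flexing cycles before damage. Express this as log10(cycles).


5.29

log10(194025) = 5.29


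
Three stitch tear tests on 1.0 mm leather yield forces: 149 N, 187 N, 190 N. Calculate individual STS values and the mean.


STS1 = 149.0 N/mm
STS2 = 187.0 N/mm
STS3 = 190.0 N/mm
Mean = 175.3 N/mm

STS1 = 149 / 1.0 = 149.0 N/mm
STS2 = 187 / 1.0 = 187.0 N/mm
STS3 = 190 / 1.0 = 190.0 N/mm
Mean = (149.0 + 187.0 + 190.0) / 3 = 175.3 N/mm


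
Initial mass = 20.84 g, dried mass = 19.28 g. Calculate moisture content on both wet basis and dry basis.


Moisture lost = 20.84 - 19.28 = 1.56 g
Wet basis MC = 1.56 / 20.84 x 100 = 7.5%
Dry basis MC = 1.56 / 19.28 x 100 = 8.1%


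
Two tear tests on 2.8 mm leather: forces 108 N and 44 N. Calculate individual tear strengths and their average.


Tear 1 = 108 / 2.8 = 38.6 N/mm
Tear 2 = 44 / 2.8 = 15.7 N/mm
Average = (38.6 + 15.7) / 2 = 27.2 N/mm


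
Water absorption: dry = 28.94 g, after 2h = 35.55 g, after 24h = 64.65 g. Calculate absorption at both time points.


2h absorption = 22.8%
24h absorption = 123.4%

WA (2h) = (35.55 - 28.94) / 28.94 x 100 = 22.8%
WA (24h) = (64.65 - 28.94) / 28.94 x 100 = 123.4%


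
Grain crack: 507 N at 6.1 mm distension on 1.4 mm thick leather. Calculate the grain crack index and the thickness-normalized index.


Crack index = 507 / 6.1 = 83.1 N/mm
Normalized = 83.1 / 1.4 = 59.4 N/mm per mm


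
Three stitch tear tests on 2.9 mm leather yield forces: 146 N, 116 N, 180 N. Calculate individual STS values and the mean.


STS1 = 146 / 2.9 = 50.3 N/mm
STS2 = 116 / 2.9 = 40.0 N/mm
STS3 = 180 / 2.9 = 62.1 N/mm
Mean = (50.3 + 40.0 + 62.1) / 3 = 50.8 N/mm


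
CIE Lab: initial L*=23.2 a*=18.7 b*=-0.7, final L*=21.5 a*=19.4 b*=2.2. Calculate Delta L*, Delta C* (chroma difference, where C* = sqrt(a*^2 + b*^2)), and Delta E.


Delta L* = 21.5 - 23.2 = -1.7
C1* = sqrt((18.7)^2 + (-0.7)^2) = 18.713
C2* = sqrt((19.4)^2 + (2.2)^2) = 19.524
Delta C* = 19.524 - 18.713 = 0.81
Delta E = sqrt((-1.7)^2 + (0.7)^2 + (2.9)^2) = 3.43


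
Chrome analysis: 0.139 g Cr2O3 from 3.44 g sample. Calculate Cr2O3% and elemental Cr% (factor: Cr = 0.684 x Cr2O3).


Cr2O3 = 4.04%
Cr = 2.76%

Cr2O3% = 0.139 / 3.44 x 100 = 4.04%
Cr% = 4.04 x 0.684 = 2.76%


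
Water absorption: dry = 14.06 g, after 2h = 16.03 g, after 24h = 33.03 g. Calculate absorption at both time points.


2h absorption = 14.0%
24h absorption = 134.9%

WA (2h) = (16.03 - 14.06) / 14.06 x 100 = 14.0%
WA (24h) = (33.03 - 14.06) / 14.06 x 100 = 134.9%


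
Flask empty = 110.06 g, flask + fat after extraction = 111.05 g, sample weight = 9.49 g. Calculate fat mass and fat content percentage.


Fat mass = 0.99 g
Fat content = 10.4%


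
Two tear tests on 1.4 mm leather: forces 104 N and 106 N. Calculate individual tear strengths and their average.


Tear 1 = 104 / 1.4 = 74.3 N/mm
Tear 2 = 106 / 1.4 = 75.7 N/mm
Average = (74.3 + 75.7) / 2 = 75.0 N/mm


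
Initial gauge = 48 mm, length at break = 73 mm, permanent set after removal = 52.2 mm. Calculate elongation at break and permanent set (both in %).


Elongation at break = 52.1%
Permanent set = 8.8%

Elongation at break = (73 - 48) / 48 x 100 = 52.1%
Permanent set = (52.2 - 48) / 48 x 100 = 8.8%


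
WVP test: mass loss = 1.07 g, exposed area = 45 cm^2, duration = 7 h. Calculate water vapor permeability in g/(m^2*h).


WVP = mass_loss / (area x time) x 10000
WVP = 1.07 / (45 x 7) x 10000
WVP = 1.07 / 315 x 10000 = 33.97 g/(m^2*h)


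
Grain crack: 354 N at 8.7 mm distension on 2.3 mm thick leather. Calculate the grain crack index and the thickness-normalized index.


Crack index = 40.7 N/mm
Normalized index = 17.7 N/mm per mm

Crack index = 354 / 8.7 = 40.7 N/mm
Normalized = 40.7 / 2.3 = 17.7 N/mm per mm


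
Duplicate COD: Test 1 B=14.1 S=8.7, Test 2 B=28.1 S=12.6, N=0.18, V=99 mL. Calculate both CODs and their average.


COD1 = 78.5 mg/L
COD2 = 225.5 mg/L
Average = 152.0 mg/L


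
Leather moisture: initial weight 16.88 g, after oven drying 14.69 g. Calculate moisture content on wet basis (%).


Moisture = 16.88 - 14.69 = 2.19 g
MC = 2.19 / 16.88 x 100 = 13.0%


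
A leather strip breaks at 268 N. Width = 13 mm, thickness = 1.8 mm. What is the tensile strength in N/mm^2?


Cross-sectional area = 13 x 1.8 = 23.4 mm^2
Tensile strength = 268 / 23.4 = 11.45 N/mm^2


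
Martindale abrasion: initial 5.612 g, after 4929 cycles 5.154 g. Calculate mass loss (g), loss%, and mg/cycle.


Loss = 5.612 - 5.154 = 0.458 g
Loss% = 0.458 / 5.612 x 100 = 8.16%
Rate = 0.458 / 4929 x 1000 = 0.093 mg/cycle


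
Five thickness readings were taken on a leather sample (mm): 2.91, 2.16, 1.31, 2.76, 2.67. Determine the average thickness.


2.36 mm

Sum = 2.91 + 2.16 + 1.31 + 2.76 + 2.67 = 11.81
Average = 11.81 / 5 = 2.36 mm


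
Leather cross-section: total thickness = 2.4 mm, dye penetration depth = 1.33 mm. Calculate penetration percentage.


55.4%


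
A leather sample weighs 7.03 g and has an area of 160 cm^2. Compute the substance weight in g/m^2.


439.4 g/m^2


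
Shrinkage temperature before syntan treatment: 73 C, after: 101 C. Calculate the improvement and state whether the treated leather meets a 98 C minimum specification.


Improvement = 101 - 73 = 28 C
Spec check: 101 C >= 98 C? Yes


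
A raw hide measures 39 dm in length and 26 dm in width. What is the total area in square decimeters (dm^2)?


Area = length x width
Area = 39 x 26 = 1014 dm^2


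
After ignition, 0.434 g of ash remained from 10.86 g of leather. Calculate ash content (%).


4.00%


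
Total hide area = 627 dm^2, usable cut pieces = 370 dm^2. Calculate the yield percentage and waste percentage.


Yield = 370 / 627 x 100 = 59.0%
Waste = 627 - 370 = 257 dm^2
Waste% = 100 - 59.0 = 41.0%


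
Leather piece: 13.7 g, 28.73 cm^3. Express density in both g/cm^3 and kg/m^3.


0.477 g/cm^3
477 kg/m^3


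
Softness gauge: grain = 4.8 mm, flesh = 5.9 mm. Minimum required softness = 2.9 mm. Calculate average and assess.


Average = (4.8 + 5.9) / 2 = 5.35 mm
Minimum = 2.9 mm
Meets requirement: Yes


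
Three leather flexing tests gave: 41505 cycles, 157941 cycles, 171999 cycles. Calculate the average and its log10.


Average = (41505 + 157941 + 171999) / 3 = 123815 cycles
log10(123815) = 5.09


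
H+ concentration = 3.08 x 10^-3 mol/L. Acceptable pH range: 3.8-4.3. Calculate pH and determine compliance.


pH = 2.51
Compliant: No


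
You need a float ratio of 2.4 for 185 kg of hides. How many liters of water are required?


Water = hide weight x target ratio
Water = 185 x 2.4 = 444.0 L


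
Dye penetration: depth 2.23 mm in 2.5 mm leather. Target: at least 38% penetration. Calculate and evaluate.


Penetration = 89.2%
Meets target: Yes

Penetration = 2.23 / 2.5 x 100 = 89.2%
Target: 38%
Meets target: Yes


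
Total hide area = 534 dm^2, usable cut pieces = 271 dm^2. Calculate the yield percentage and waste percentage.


Yield = 271 / 534 x 100 = 50.7%
Waste = 534 - 271 = 263 dm^2
Waste% = 100 - 50.7 = 49.3%


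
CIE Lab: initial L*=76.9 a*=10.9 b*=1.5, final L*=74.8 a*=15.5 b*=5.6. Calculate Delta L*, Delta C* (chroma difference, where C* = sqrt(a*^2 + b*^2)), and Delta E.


Delta L* = -2.1
Delta C* = 5.48
Delta E = 6.51


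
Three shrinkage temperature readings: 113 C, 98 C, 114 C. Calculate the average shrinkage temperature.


Average = (113 + 98 + 114) / 3
Average = 325 / 3 = 108.3 C


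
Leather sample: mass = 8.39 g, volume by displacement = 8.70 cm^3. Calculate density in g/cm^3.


0.964 g/cm^3

Density = mass / volume
Density = 8.39 / 8.70 = 0.964 g/cm^3


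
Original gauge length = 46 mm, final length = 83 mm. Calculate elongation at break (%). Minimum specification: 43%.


Extension = 83 - 46 = 37 mm
Elongation = 37 / 46 x 100 = 80.4%
Minimum required: 43%
Meets specification: Yes


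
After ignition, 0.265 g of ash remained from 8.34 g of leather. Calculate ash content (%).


Ash% = 0.265 / 8.34 x 100
Ash% = 3.18%


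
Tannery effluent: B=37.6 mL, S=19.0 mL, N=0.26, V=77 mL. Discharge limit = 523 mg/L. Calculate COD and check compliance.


COD = (37.6 - 19.0) x 0.26 x 8000 / 77 = 502.4 mg/L
Limit: 523 mg/L
Compliant: Yes


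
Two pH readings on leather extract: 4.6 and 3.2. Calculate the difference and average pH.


Difference = 1.4
Average pH = 3.90


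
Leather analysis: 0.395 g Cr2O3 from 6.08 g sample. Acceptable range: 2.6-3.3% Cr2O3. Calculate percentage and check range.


Cr2O3 = 6.50%
Within range: No

Cr2O3% = 0.395 / 6.08 x 100 = 6.50%
Acceptable range: 2.6 to 3.3%
Within range: No


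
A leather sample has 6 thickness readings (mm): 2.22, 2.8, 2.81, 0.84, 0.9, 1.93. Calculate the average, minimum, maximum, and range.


Sum = 11.50
Average = 11.50 / 6 = 1.92 mm
Minimum = 0.84 mm
Maximum = 2.81 mm
Range = 2.81 - 0.84 = 1.97 mm


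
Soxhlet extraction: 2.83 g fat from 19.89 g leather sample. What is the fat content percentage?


14.2%

Fat content = 2.83 / 19.89 x 100
Fat = 14.2%


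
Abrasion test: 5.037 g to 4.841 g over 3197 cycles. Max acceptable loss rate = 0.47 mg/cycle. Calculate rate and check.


Loss = 5.037 - 4.841 = 0.196 g
Rate = 0.196 g / 3197 cycles x 1000 = 0.061 mg/cycle
Max = 0.47 mg/cycle
Passes: Yes


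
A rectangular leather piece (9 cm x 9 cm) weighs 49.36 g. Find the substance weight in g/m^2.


Area = 9 x 9 = 81 cm^2
SW = 49.36 / 81 x 10000 = 6093.8 g/m^2


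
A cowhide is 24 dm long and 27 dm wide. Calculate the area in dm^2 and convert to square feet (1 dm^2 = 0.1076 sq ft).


648 dm^2
69.72 sq ft

Area = 24 x 27 = 648 dm^2
Conversion: 648 x 0.1076 = 69.72 sq ft


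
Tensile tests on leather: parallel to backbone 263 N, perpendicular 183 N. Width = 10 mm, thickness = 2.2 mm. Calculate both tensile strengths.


Area = 10 x 2.2 = 22.0 mm^2
TS (parallel) = 263 / 22.0 = 11.95 N/mm^2
TS (perpendicular) = 183 / 22.0 = 8.32 N/mm^2


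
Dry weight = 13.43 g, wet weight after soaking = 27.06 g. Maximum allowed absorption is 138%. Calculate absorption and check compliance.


Absorption = 101.5%
Compliant: Yes

WA = (27.06 - 13.43) / 13.43 x 100 = 101.5%
Maximum allowed: 138%
Compliant: Yes


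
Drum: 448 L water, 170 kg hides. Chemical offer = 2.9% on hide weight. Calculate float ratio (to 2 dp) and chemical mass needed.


Float ratio = 2.64
Chemical needed = 4.93 kg

Float ratio = 448 / 170 = 2.64
Chemical = 170 x 2.9 / 100 = 4.93 kg


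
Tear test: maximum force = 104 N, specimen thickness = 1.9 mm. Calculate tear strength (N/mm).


54.7 N/mm


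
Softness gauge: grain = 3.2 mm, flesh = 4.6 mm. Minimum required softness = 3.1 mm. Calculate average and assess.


Average softness = 3.90 mm
Meets requirement: Yes

Average = (3.2 + 4.6) / 2 = 3.90 mm
Minimum = 3.1 mm
Meets requirement: Yes


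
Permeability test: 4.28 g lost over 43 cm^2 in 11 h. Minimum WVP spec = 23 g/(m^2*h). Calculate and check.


WVP = 90.49 g/(m^2*h)
Meets specification: Yes


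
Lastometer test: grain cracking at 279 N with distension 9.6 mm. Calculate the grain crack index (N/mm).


Grain crack index = force / distension
Index = 279 / 9.6 = 29.1 N/mm


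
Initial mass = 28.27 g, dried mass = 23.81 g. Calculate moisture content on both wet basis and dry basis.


Moisture lost = 28.27 - 23.81 = 4.46 g
Wet basis MC = 4.46 / 28.27 x 100 = 15.8%
Dry basis MC = 4.46 / 23.81 x 100 = 18.7%


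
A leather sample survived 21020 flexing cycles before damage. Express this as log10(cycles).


4.32

log10(21020) = 4.32


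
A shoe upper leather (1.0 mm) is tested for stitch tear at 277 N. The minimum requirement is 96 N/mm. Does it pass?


STS = 277.0 N/mm
Passes: Yes

STS = 277 / 1.0 = 277.0 N/mm
Minimum required: 96 N/mm
Passes: Yes


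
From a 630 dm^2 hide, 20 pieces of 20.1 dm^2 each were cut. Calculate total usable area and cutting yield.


Usable area = 402.0 dm^2
Yield = 63.8%

Total usable = 20 x 20.1 = 402.0 dm^2
Yield = 402.0 / 630 x 100 = 63.8%


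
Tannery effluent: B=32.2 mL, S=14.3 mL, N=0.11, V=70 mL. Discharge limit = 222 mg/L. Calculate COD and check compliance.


COD = 225.0 mg/L
Compliant: No


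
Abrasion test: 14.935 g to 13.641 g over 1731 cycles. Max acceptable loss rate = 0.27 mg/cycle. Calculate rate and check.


Loss = 14.935 - 13.641 = 1.294 g
Rate = 1.294 g / 1731 cycles x 1000 = 0.748 mg/cycle
Max = 0.27 mg/cycle
Passes: No


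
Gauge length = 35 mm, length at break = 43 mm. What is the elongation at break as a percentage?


22.9%


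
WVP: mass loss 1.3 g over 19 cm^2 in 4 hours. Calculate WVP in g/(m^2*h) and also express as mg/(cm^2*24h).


WVP = 171.05 g/(m^2*h)
Daily rate = 410.53 mg/(cm^2*24h)

WVP = 1.3 / (19 x 4) x 10000 = 171.05 g/(m^2*h)
Mass loss in mg = 1.3 x 1000 = 1300 mg
Per cm^2 per 24h in mg: 1300 x 24 / (19 x 4) = 31200 / 76 = 410.53 mg/(cm^2*24h)


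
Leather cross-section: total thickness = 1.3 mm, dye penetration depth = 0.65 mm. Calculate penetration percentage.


50.0%


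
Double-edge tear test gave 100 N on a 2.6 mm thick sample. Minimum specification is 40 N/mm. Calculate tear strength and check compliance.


Tear strength = 100 / 2.6 = 38.5 N/mm
Required minimum = 40 N/mm
Compliant: No


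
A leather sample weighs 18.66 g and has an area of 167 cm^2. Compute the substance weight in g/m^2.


Substance weight = mass / area x 10000
SW = 18.66 / 167 x 10000
SW = 1117.4 g/m^2


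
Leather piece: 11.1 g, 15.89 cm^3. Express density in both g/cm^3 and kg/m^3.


0.699 g/cm^3
699 kg/m^3

Density = 11.1 / 15.89 = 0.699 g/cm^3
Convert: 0.699 x 1000 = 699 kg/m^3


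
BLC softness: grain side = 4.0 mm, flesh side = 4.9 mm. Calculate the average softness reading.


4.45 mm


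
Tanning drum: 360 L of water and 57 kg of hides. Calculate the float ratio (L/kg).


Float ratio = water / hide weight
Ratio = 360 / 57 = 6.3


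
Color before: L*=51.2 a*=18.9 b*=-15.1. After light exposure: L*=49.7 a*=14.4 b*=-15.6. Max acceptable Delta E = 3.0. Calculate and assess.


dL = -1.5, da = -4.5, db = -0.5
dE = sqrt((-1.5)^2 + (-4.5)^2 + (-0.5)^2) = 4.77
Max = 3.0
Passes: No


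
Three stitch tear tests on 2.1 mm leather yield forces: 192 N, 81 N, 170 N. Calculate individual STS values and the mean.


STS1 = 91.4 N/mm
STS2 = 38.6 N/mm
STS3 = 81.0 N/mm
Mean = 70.3 N/mm

STS1 = 192 / 2.1 = 91.4 N/mm
STS2 = 81 / 2.1 = 38.6 N/mm
STS3 = 170 / 2.1 = 81.0 N/mm
Mean = (91.4 + 38.6 + 81.0) / 3 = 70.3 N/mm


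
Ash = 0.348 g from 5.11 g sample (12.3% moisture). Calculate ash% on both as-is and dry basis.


As-is ash = 6.81%
Dry-basis ash = 7.77%

As-is ash% = 0.348 / 5.11 x 100 = 6.81%
Dry mass = 5.11 x (100 - 12.3) / 100 = 4.48147 g
Dry-basis ash% = 0.348 / 4.48147 x 100 = 7.77%


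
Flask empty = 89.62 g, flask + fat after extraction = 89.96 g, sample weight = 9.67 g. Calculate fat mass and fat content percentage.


Fat mass = 89.96 - 89.62 = 0.34 g
Fat% = 0.34 / 9.67 x 100 = 3.5%


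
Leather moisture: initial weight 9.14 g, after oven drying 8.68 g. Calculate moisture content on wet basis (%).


Moisture = 9.14 - 8.68 = 0.46 g
MC = 0.46 / 9.14 x 100 = 5.0%


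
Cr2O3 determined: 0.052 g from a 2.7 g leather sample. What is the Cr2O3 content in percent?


1.93%

Cr2O3% = 0.052 / 2.7 x 100
Cr2O3% = 1.93%


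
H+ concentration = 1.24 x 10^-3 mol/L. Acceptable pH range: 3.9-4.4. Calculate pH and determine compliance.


pH = -log10(1.24 x 10^-3) = 2.91
Range: 3.9 to 4.4
Compliant: No


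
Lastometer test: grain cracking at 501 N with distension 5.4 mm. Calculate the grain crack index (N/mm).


Grain crack index = force / distension
Index = 501 / 5.4 = 92.8 N/mm


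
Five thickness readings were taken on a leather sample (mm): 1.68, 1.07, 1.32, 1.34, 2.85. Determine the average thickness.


1.65 mm


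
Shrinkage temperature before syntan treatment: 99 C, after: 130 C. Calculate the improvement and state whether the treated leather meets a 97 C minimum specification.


Improvement = 130 - 99 = 31 C
Spec check: 130 C >= 97 C? Yes


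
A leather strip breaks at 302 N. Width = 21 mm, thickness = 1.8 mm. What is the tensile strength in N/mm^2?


7.99 N/mm^2


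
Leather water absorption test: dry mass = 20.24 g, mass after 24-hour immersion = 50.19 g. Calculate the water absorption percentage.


Water absorbed = 50.19 - 20.24 = 29.95 g
WA% = 29.95 / 20.24 x 100 = 148.0%


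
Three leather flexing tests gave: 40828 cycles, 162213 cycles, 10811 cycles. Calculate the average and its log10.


Average = (40828 + 162213 + 10811) / 3 = 71284 cycles
log10(71284) = 4.85


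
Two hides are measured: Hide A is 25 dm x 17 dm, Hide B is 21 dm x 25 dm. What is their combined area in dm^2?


Hide A area = 25 x 17 = 425 dm^2
Hide B area = 21 x 25 = 525 dm^2
Total = 425 + 525 = 950 dm^2


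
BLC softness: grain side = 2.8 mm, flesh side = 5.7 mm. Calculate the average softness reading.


Average = (2.8 + 5.7) / 2
Average = 4.25 mm


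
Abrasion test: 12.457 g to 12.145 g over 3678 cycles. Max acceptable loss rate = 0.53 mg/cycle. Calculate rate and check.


Loss = 12.457 - 12.145 = 0.312 g
Rate = 0.312 g / 3678 cycles x 1000 = 0.085 mg/cycle
Max = 0.53 mg/cycle
Passes: Yes


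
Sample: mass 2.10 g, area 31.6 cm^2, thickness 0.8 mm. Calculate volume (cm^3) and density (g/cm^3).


Volume = 2.528 cm^3
Density = 0.831 g/cm^3

Thickness in cm = 0.8 / 10 = 0.08 cm
Volume = 31.6 x 0.08 = 2.528 cm^3
Density = 2.10 / 2.528 = 0.831 g/cm^3


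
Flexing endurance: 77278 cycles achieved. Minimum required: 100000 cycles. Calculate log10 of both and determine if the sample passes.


log10(77278) = 4.89
log10(100000) = 5.00
Passes: No


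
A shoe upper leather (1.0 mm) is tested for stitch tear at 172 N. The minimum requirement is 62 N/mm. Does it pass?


STS = 172 / 1.0 = 172.0 N/mm
Minimum required: 62 N/mm
Passes: Yes


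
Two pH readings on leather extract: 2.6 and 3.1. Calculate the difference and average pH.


Difference = 0.5
Average pH = 2.85


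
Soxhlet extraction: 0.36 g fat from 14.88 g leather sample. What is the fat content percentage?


2.4%

Fat content = 0.36 / 14.88 x 100
Fat = 2.4%


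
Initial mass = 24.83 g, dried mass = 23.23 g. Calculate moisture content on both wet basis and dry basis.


Wet basis = 6.4%
Dry basis = 6.9%

Moisture lost = 24.83 - 23.23 = 1.60 g
Wet basis MC = 1.60 / 24.83 x 100 = 6.4%
Dry basis MC = 1.60 / 23.23 x 100 = 6.9%


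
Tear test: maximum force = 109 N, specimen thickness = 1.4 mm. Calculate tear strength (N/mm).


Tear strength = force / thickness
Tear = 109 / 1.4 = 77.9 N/mm


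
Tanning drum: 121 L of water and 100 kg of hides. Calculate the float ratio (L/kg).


1.2

Float ratio = water / hide weight
Ratio = 121 / 100 = 1.2


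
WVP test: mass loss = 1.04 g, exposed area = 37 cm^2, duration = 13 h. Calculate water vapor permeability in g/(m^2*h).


WVP = mass_loss / (area x time) x 10000
WVP = 1.04 / (37 x 13) x 10000
WVP = 1.04 / 481 x 10000 = 21.62 g/(m^2*h)


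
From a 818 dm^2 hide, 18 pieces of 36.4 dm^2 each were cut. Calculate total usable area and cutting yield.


Usable area = 655.2 dm^2
Yield = 80.1%

Total usable = 18 x 36.4 = 655.2 dm^2
Yield = 655.2 / 818 x 100 = 80.1%


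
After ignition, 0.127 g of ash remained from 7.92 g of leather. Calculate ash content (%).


1.60%


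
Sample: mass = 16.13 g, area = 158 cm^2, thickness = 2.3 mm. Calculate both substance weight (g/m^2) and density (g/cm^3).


SW = 16.13 / 158 x 10000 = 1020.9 g/m^2
Volume = 158 x 2.3 / 10 = 36.34 cm^3
Density = 16.13 / 36.34 = 0.444 g/cm^3


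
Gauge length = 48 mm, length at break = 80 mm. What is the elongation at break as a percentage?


66.7%

Extension = 80 - 48 = 32 mm
Elongation = 32 / 48 x 100 = 66.7%


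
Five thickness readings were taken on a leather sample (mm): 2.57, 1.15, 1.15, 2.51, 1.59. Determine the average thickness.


1.79 mm

Sum = 2.57 + 1.15 + 1.15 + 2.51 + 1.59 = 8.97
Average = 8.97 / 5 = 1.79 mm


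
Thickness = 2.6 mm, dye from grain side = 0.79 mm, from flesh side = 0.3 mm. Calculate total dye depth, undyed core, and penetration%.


Total dyed = 0.79 + 0.3 = 1.09 mm
Undyed core = 2.6 - 1.09 = 1.51 mm
Penetration = 1.09 / 2.6 x 100 = 41.9%


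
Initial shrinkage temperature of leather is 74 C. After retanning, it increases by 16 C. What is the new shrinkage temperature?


90 C

New Ts = 74 + 16 = 90 C


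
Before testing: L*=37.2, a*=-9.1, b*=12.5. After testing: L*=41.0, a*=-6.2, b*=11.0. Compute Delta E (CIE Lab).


dL = 41.0 - 37.2 = 3.8
da = -6.2 - (-9.1) = 2.9
db = 11.0 - 12.5 = -1.5
dE = sqrt((3.8)^2 + (2.9)^2 + (-1.5)^2) = 5.01


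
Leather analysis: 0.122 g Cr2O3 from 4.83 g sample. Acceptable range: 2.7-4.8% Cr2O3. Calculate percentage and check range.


Cr2O3 = 2.53%
Within range: No


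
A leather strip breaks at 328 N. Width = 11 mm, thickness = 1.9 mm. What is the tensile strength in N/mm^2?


15.69 N/mm^2

Cross-sectional area = 11 x 1.9 = 20.9 mm^2
Tensile strength = 328 / 20.9 = 15.69 N/mm^2


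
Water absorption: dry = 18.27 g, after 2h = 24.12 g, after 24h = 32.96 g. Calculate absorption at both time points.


WA (2h) = (24.12 - 18.27) / 18.27 x 100 = 32.0%
WA (24h) = (32.96 - 18.27) / 18.27 x 100 = 80.4%


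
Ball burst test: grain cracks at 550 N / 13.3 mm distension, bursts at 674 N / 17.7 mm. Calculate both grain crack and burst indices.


Crack index = 550 / 13.3 = 41.4 N/mm
Burst index = 674 / 17.7 = 38.1 N/mm


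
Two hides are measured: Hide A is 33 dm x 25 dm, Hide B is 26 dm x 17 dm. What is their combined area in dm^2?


Hide A area = 33 x 25 = 825 dm^2
Hide B area = 26 x 17 = 442 dm^2
Total = 825 + 442 = 1267 dm^2


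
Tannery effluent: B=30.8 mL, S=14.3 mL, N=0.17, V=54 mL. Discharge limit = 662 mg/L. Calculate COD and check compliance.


COD = 415.6 mg/L
Compliant: Yes


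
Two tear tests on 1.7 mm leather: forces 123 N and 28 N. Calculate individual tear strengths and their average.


Tear 1 = 123 / 1.7 = 72.4 N/mm
Tear 2 = 28 / 1.7 = 16.5 N/mm
Average = (72.4 + 16.5) / 2 = 44.5 N/mm


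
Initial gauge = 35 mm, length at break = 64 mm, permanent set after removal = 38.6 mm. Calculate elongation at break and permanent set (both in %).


Elongation at break = (64 - 35) / 35 x 100 = 82.9%
Permanent set = (38.6 - 35) / 35 x 100 = 10.3%


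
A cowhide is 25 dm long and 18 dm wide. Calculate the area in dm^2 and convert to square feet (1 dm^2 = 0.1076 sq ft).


Area = 25 x 18 = 450 dm^2
Conversion: 450 x 0.1076 = 48.42 sq ft


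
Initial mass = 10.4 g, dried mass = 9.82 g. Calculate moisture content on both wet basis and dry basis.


Moisture lost = 10.4 - 9.82 = 0.58 g
Wet basis MC = 0.58 / 10.4 x 100 = 5.6%
Dry basis MC = 0.58 / 9.82 x 100 = 5.9%


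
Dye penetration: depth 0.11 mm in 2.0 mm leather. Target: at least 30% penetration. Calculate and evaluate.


Penetration = 5.5%
Meets target: No

Penetration = 0.11 / 2.0 x 100 = 5.5%
Target: 30%
Meets target: No


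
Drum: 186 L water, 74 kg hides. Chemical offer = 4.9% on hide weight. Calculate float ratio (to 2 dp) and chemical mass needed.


Float ratio = 186 / 74 = 2.51
Chemical = 74 x 4.9 / 100 = 3.626 kg


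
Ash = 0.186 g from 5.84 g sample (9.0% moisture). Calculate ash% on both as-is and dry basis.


As-is ash = 3.18%
Dry-basis ash = 3.50%

As-is ash% = 0.186 / 5.84 x 100 = 3.18%
Dry mass = 5.84 x (100 - 9.0) / 100 = 5.3144 g
Dry-basis ash% = 0.186 / 5.3144 x 100 = 3.50%


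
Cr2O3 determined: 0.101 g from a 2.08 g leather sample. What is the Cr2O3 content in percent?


4.86%

Cr2O3% = 0.101 / 2.08 x 100
Cr2O3% = 4.86%


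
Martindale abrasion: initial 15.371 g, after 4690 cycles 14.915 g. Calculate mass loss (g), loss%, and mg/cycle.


Loss = 15.371 - 14.915 = 0.456 g
Loss% = 0.456 / 15.371 x 100 = 2.97%
Rate = 0.456 / 4690 x 1000 = 0.097 mg/cycle


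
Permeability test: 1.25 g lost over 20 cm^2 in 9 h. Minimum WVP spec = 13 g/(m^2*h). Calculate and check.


WVP = 1.25 / (20 x 9) x 10000 = 69.44 g/(m^2*h)
Minimum: 13 g/(m^2*h)
Meets spec: Yes


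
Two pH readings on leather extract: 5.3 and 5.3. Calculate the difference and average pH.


Difference = |5.3 - 5.3| = 0.0
Average = (5.3 + 5.3) / 2 = 5.30


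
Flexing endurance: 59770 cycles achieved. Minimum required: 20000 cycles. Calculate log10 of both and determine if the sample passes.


Achieved: log10 = 4.78
Required: log10 = 4.30
Passes: Yes


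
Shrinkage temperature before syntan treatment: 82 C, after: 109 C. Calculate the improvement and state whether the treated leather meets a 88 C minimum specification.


Improvement = 27 C
Meets 88 C spec: Yes

Improvement = 109 - 82 = 27 C
Spec check: 109 C >= 88 C? Yes


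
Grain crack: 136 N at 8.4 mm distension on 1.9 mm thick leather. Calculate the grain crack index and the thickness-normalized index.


Crack index = 16.2 N/mm
Normalized index = 8.5 N/mm per mm


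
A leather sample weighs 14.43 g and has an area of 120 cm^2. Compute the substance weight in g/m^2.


1202.5 g/m^2

Substance weight = mass / area x 10000
SW = 14.43 / 120 x 10000
SW = 1202.5 g/m^2


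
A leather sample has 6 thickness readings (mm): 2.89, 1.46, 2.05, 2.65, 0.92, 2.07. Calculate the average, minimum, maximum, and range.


Sum = 12.04
Average = 12.04 / 6 = 2.01 mm
Minimum = 0.92 mm
Maximum = 2.89 mm
Range = 2.89 - 0.92 = 1.97 mm


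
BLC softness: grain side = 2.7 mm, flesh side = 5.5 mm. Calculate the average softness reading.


Average = (2.7 + 5.5) / 2
Average = 4.10 mm


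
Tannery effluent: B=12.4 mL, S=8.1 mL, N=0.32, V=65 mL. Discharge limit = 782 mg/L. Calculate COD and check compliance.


COD = (12.4 - 8.1) x 0.32 x 8000 / 65 = 169.4 mg/L
Limit: 782 mg/L
Compliant: Yes


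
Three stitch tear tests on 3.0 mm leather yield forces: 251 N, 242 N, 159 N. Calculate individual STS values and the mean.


STS1 = 83.7 N/mm
STS2 = 80.7 N/mm
STS3 = 53.0 N/mm
Mean = 72.5 N/mm

STS1 = 251 / 3.0 = 83.7 N/mm
STS2 = 242 / 3.0 = 80.7 N/mm
STS3 = 159 / 3.0 = 53.0 N/mm
Mean = (83.7 + 80.7 + 53.0) / 3 = 72.5 N/mm


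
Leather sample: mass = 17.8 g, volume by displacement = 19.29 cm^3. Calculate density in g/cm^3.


0.923 g/cm^3


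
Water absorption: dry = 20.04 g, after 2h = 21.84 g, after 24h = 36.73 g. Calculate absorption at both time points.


2h absorption = 9.0%
24h absorption = 83.3%

WA (2h) = (21.84 - 20.04) / 20.04 x 100 = 9.0%
WA (24h) = (36.73 - 20.04) / 20.04 x 100 = 83.3%


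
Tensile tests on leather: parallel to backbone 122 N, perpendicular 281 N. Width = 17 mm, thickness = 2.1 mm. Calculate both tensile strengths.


Area = 17 x 2.1 = 35.7 mm^2
TS (parallel) = 122 / 35.7 = 3.42 N/mm^2
TS (perpendicular) = 281 / 35.7 = 7.87 N/mm^2


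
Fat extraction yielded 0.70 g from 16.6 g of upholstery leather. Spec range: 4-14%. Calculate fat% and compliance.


Fat content = 4.2%
Compliant: Yes

Fat% = 0.70 / 16.6 x 100 = 4.2%
Spec range: 4-14%
Compliant: Yes


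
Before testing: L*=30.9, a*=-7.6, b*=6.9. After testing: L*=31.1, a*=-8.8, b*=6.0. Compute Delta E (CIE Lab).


dL = 31.1 - 30.9 = 0.2
da = -8.8 - (-7.6) = -1.2
db = 6.0 - 6.9 = -0.9
dE = sqrt((0.2)^2 + (-1.2)^2 + (-0.9)^2) = 1.51


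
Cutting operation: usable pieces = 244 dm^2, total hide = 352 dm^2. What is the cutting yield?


69.3%

Yield = usable / total x 100
Yield = 244 / 352 x 100 = 69.3%


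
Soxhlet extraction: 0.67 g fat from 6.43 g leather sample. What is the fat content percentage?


Fat content = 0.67 / 6.43 x 100
Fat = 10.4%


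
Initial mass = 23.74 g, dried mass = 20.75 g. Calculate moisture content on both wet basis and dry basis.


Wet basis = 12.6%
Dry basis = 14.4%


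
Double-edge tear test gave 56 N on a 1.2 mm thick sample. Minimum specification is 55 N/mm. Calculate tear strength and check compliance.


Tear strength = 46.7 N/mm
Compliant: No

Tear strength = 56 / 1.2 = 46.7 N/mm
Required minimum = 55 N/mm
Compliant: No


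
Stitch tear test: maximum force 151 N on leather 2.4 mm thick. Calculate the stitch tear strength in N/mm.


Stitch tear strength = force / thickness
STS = 151 / 2.4 = 62.9 N/mm


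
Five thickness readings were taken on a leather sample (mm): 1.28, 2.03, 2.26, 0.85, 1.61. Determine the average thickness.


Sum = 1.28 + 2.03 + 2.26 + 0.85 + 1.61 = 8.03
Average = 8.03 / 5 = 1.61 mm


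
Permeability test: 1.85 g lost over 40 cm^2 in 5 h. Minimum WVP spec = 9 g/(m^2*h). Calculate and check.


WVP = 92.50 g/(m^2*h)
Meets specification: Yes


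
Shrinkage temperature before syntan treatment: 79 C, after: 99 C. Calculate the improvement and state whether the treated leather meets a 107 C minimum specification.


Improvement = 20 C
Meets 107 C spec: No

Improvement = 99 - 79 = 20 C
Spec check: 99 C >= 107 C? No


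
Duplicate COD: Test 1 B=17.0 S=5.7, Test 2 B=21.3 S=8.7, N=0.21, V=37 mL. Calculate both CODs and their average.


COD1 = 513.1 mg/L
COD2 = 572.1 mg/L
Average = 542.6 mg/L

COD1 = (17.0 - 5.7) x 0.21 x 8000 / 37 = 513.1 mg/L
COD2 = (21.3 - 8.7) x 0.21 x 8000 / 37 = 572.1 mg/L
Average = (513.1 + 572.1) / 2 = 542.6 mg/L


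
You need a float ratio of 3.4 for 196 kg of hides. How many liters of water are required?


Water = hide weight x target ratio
Water = 196 x 3.4 = 666.4 L


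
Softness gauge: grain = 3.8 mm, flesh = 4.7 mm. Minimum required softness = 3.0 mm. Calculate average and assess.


Average softness = 4.25 mm
Meets requirement: Yes

Average = (3.8 + 4.7) / 2 = 4.25 mm
Minimum = 3.0 mm
Meets requirement: Yes


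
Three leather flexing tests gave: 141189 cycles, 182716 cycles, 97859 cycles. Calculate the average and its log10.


Average = (141189 + 182716 + 97859) / 3 = 140588 cycles
log10(140588) = 5.15


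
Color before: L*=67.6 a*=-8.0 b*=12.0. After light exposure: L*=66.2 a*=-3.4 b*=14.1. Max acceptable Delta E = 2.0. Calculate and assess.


Delta E = 5.25
Passes: No

dL = -1.4, da = 4.6, db = 2.1
dE = sqrt((-1.4)^2 + (4.6)^2 + (2.1)^2) = 5.25
Max = 2.0
Passes: No


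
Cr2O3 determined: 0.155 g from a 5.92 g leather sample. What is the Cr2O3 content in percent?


2.62%

Cr2O3% = 0.155 / 5.92 x 100
Cr2O3% = 2.62%


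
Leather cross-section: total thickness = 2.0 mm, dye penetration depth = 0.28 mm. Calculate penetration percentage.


14.0%

Penetration% = 0.28 / 2.0 x 100
Penetration = 14.0%


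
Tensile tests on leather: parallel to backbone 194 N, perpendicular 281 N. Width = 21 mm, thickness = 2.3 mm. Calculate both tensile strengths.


Parallel = 4.02 N/mm^2
Perpendicular = 5.82 N/mm^2


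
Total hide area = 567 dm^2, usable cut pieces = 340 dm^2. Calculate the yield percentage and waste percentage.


Yield = 340 / 567 x 100 = 60.0%
Waste = 567 - 340 = 227 dm^2
Waste% = 100 - 60.0 = 40.0%


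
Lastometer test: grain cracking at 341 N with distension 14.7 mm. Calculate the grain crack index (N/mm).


Grain crack index = force / distension
Index = 341 / 14.7 = 23.2 N/mm


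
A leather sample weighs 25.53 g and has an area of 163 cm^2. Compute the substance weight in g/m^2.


1566.3 g/m^2

Substance weight = mass / area x 10000
SW = 25.53 / 163 x 10000
SW = 1566.3 g/m^2


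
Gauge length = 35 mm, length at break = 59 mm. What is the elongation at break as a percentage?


68.6%


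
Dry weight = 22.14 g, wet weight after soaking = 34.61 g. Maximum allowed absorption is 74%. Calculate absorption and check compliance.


WA = (34.61 - 22.14) / 22.14 x 100 = 56.3%
Maximum allowed: 74%
Compliant: Yes


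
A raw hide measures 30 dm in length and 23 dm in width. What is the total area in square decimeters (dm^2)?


690 dm^2

Area = length x width
Area = 30 x 23 = 690 dm^2


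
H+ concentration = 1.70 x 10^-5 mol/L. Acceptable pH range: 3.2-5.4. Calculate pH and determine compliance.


pH = -log10(1.70 x 10^-5) = 4.77
Range: 3.2 to 5.4
Compliant: Yes


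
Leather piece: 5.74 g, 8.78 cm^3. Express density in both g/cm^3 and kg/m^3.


Density = 5.74 / 8.78 = 0.654 g/cm^3
Convert: 0.654 x 1000 = 654 kg/m^3


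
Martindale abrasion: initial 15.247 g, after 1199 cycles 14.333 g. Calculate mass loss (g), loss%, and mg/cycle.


Loss = 15.247 - 14.333 = 0.914 g
Loss% = 0.914 / 15.247 x 100 = 5.99%
Rate = 0.914 / 1199 x 1000 = 0.762 mg/cycle


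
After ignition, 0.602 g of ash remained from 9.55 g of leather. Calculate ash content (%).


6.30%


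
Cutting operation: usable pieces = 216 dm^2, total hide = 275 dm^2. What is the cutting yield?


78.5%

Yield = usable / total x 100
Yield = 216 / 275 x 100 = 78.5%


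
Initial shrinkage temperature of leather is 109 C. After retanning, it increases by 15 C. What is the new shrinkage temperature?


New Ts = 109 + 15 = 124 C


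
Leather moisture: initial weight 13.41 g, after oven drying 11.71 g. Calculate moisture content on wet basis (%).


Moisture = 13.41 - 11.71 = 1.70 g
MC = 1.70 / 13.41 x 100 = 12.7%


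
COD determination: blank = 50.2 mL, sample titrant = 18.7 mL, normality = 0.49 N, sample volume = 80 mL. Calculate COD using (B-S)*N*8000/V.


COD = (50.2 - 18.7) x 0.49 x 8000 / 80
COD = 31.5 x 0.49 x 8000 / 80
COD = 1543.5 mg/L


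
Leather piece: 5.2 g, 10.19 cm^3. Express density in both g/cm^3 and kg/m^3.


Density = 5.2 / 10.19 = 0.510 g/cm^3
Convert: 0.510 x 1000 = 510 kg/m^3


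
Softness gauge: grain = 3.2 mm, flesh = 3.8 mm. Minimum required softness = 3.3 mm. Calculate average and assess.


Average softness = 3.50 mm
Meets requirement: Yes

Average = (3.2 + 3.8) / 2 = 3.50 mm
Minimum = 3.3 mm
Meets requirement: Yes


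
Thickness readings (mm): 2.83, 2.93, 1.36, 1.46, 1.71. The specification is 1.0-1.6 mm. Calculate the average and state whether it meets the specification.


Average = 2.06 mm
Within specification: No


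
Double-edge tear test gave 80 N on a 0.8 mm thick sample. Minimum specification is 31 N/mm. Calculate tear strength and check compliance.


Tear strength = 80 / 0.8 = 100.0 N/mm
Required minimum = 31 N/mm
Compliant: Yes


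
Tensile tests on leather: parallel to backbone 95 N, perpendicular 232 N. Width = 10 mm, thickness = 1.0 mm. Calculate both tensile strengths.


Area = 10 x 1.0 = 10.0 mm^2
TS (parallel) = 95 / 10.0 = 9.50 N/mm^2
TS (perpendicular) = 232 / 10.0 = 23.20 N/mm^2


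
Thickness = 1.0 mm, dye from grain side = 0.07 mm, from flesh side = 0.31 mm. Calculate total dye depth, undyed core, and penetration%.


Total dyed = 0.38 mm
Undyed core = 0.62 mm
Penetration = 38.0%

Total dyed = 0.07 + 0.31 = 0.38 mm
Undyed core = 1.0 - 0.38 = 0.62 mm
Penetration = 0.38 / 1.0 x 100 = 38.0%


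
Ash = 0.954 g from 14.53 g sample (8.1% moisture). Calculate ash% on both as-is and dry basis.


As-is ash% = 0.954 / 14.53 x 100 = 6.57%
Dry mass = 14.53 x (100 - 8.1) / 100 = 13.35307 g
Dry-basis ash% = 0.954 / 13.35307 x 100 = 7.14%


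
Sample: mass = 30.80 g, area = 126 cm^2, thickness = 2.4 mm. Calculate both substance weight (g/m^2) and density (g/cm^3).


SW = 30.80 / 126 x 10000 = 2444.4 g/m^2
Volume = 126 x 2.4 / 10 = 30.24 cm^3
Density = 30.80 / 30.24 = 1.019 g/cm^3


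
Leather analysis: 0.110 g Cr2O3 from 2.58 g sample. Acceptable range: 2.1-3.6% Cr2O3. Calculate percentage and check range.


Cr2O3% = 0.110 / 2.58 x 100 = 4.26%
Acceptable range: 2.1 to 3.6%
Within range: No


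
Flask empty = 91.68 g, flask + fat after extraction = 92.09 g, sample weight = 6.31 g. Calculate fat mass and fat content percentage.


Fat mass = 0.41 g
Fat content = 6.5%
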